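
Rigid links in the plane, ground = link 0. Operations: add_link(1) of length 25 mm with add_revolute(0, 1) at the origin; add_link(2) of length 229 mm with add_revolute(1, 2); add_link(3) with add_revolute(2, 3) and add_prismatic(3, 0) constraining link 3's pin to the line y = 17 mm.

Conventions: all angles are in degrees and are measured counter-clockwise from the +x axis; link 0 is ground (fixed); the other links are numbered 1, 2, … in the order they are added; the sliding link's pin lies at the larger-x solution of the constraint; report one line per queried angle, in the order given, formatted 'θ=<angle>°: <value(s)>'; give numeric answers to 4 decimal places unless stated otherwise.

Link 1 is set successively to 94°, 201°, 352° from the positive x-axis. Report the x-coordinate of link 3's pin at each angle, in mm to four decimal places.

geometry: r = 25 mm, L = 229 mm, e = 17 mm
θ=94°: crank pin P = (r cos θ, r sin θ) = (-1.743912, 24.939101)
θ=94°: h = r sin θ − e = 24.939101 − 17 = 7.939101
θ=94°: x = r cos θ + √(L² − h²) = -1.743912 + 228.862340 = 227.118428
θ=201°: crank pin P = (r cos θ, r sin θ) = (-23.339511, -8.959199)
θ=201°: h = r sin θ − e = -8.959199 − 17 = -25.959199
θ=201°: x = r cos θ + √(L² − h²) = -23.339511 + 227.523889 = 204.184378
θ=352°: crank pin P = (r cos θ, r sin θ) = (24.756702, -3.479328)
θ=352°: h = r sin θ − e = -3.479328 − 17 = -20.479328
θ=352°: x = r cos θ + √(L² − h²) = 24.756702 + 228.082435 = 252.839137

θ=94°: 227.1184
θ=201°: 204.1844
θ=352°: 252.8391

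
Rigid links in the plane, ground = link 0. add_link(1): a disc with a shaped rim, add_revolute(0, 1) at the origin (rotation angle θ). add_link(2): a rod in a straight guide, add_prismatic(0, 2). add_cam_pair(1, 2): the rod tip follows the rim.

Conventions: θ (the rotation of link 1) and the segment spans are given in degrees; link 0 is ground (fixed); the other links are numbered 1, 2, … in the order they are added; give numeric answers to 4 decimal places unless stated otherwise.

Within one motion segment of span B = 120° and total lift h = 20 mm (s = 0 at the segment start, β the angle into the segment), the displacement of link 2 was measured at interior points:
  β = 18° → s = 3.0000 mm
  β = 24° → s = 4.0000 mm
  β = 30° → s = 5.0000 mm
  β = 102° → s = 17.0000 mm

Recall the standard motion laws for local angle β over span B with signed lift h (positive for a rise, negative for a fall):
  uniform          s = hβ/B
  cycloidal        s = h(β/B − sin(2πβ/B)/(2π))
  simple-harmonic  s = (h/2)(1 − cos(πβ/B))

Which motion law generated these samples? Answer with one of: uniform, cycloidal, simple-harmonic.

candidates at β/B = r: uniform s = h·r (linear in β); cycloidal s = h·(r − sin(2πr)/(2π)); simple-harmonic s = (h/2)(1 − cos(πr))
β=18°: printed 3.0000 | uniform 3.0000, cycloidal 0.4248, simple-harmonic 1.0899
β=24°: printed 4.0000 | uniform 4.0000, cycloidal 0.9727, simple-harmonic 1.9098
β=30°: printed 5.0000 | uniform 5.0000, cycloidal 1.8169, simple-harmonic 2.9289
β=102°: printed 17.0000 | uniform 17.0000, cycloidal 19.5752, simple-harmonic 18.9101
only one law matches every sample → uniform

uniform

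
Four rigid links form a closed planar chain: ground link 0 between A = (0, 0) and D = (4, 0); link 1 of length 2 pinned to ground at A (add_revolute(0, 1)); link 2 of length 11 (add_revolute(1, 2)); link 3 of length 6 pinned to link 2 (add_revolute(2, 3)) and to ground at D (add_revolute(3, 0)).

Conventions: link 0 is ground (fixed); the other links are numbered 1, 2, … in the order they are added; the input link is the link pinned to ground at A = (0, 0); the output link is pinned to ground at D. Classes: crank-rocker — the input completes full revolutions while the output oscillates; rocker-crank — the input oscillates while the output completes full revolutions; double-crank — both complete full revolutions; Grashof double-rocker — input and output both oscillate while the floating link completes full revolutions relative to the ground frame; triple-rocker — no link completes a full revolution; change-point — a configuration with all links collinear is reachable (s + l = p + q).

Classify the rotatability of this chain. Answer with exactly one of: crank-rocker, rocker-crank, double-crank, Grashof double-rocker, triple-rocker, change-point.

lengths: ground=4, input=2, coupler=11, output=6
sorted: s=2 (shortest), l=11 (longest), p+q=10
s + l = 13 vs p + q = 10
s + l > p + q → non-Grashof → no link fully rotates → triple-rocker

triple-rocker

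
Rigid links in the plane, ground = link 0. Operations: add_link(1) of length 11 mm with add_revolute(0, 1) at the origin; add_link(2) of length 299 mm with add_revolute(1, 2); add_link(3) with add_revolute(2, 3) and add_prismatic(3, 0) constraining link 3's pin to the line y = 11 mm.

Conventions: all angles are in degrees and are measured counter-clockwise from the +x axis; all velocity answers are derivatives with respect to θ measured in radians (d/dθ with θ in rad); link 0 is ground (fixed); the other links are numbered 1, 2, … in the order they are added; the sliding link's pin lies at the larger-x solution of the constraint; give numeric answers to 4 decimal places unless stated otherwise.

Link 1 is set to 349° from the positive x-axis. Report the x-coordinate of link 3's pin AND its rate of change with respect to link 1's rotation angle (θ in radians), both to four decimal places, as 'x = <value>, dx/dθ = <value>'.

geometry: r = 11 mm, L = 299 mm, e = 11 mm
crank pin P = (r cos θ, r sin θ) = (10.797899, -2.098899)
h = r sin θ − e = -2.098899 − 11 = -13.098899
x = r cos θ + √(L² − h²) = 10.797899 + 298.712937 = 309.510836
dx/dθ = −r sin θ − h·r cos θ/√(L² − h²) (θ in radians; h = -13.098899) = 2.572399

x = 309.5108, dx/dθ = 2.5724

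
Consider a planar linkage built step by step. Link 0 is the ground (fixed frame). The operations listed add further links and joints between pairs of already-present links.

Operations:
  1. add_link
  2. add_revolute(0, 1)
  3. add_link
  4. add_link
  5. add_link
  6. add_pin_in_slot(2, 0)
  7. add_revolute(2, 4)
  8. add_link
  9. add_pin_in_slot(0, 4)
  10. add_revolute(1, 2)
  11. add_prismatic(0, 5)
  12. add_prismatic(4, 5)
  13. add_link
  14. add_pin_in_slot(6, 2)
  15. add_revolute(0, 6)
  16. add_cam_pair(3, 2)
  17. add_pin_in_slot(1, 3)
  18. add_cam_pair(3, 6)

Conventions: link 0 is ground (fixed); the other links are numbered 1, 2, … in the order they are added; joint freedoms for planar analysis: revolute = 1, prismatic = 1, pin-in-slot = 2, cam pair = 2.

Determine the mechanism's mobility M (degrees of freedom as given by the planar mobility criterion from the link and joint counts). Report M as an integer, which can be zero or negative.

ground; <1,0,0>
#1 <2,0,0>
R:0↔1 J1 <2,1,0>
#2 <3,1,0>
#3 <4,1,0>
#4 <5,1,0>
PS:2↔0 J2 <5,1,1>
R:2↔4 J1 <5,2,1>
#5 <6,2,1>
PS:0↔4 J2 <6,2,2>
R:1↔2 J1 <6,3,2>
P:0↔5 J1 <6,4,2>
P:4↔5 J1 <6,5,2>
#6 <7,5,2>
PS:6↔2 J2 <7,5,3>
R:0↔6 J1 <7,6,3>
C:3↔2 J2 <7,6,4>
PS:1↔3 J2 <7,6,5>
C:3↔6 J2 <7,6,6>
3×6 − 2×6 − 1×6 = 0

M = 0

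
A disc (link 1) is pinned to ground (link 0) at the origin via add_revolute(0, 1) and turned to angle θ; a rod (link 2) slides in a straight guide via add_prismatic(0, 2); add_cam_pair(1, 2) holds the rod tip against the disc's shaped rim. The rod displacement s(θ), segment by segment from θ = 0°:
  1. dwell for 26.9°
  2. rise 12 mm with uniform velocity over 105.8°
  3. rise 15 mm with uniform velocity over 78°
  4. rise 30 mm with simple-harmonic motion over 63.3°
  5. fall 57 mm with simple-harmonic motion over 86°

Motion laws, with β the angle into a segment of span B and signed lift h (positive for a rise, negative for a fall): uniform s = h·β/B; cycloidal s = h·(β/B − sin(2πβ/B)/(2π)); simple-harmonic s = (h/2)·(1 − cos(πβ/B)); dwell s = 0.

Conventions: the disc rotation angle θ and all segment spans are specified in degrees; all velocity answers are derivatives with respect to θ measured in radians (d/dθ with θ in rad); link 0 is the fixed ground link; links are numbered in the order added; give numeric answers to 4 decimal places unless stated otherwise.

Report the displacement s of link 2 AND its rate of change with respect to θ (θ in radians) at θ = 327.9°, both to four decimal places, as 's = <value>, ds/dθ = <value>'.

segment 1 (0° to 26.9°, dwell): s unchanged at 0.0000
segment 2 (26.9° to 132.7°, uniform, h = 12) is passed completely: s = 0.0000 + (12) = 12.0000
segment 3 (132.7° to 210.7°, uniform, h = 15) is passed completely: s = 12.0000 + (15) = 27.0000
segment 4 (210.7° to 274°, simple-harmonic, h = 30) is passed completely: s = 27.0000 + (30) = 57.0000
θ = 327.9° falls in segment 5 (274° to 360°, simple-harmonic, h = -57): β = 327.9 − 274 = 53.9°, B = 86°; Δs = -57/2·(1 − cos(π·0.6267)) = -39.5506; s = 57.0000 − 39.5506 = 17.4494
velocity in seg [274°–360°] (simple-harmonic), θ in radians: β = 53.9° = 0.9407 rad, B = 86° = 1.5010 rad; ds/dθ = (πh/(2B)) sin(πβ/B) = (π·(-57)/(2·1.5010)) sin(π·0.6267) = -54.984578 mm/rad

s = 17.4494, ds/dθ = -54.9846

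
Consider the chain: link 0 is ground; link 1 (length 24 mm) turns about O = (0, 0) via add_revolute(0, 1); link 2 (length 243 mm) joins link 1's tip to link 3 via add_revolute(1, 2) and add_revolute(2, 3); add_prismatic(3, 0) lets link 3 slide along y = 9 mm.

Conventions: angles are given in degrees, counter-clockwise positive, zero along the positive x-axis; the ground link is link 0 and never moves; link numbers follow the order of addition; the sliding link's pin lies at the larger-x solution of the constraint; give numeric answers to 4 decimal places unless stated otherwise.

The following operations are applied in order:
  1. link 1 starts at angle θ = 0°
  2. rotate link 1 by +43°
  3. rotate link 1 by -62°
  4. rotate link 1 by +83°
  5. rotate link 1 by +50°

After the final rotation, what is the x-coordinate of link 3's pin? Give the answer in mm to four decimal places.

geometry: r = 24 mm, L = 243 mm, e = 9 mm; θ starts at 0°
rotate link 1 by +43°: θ ← 0° +43° = 43°
rotate link 1 by -62°: θ ← 43° -62° = -19°
rotate link 1 by +83°: θ ← -19° +83° = 64°
rotate link 1 by +50°: θ ← 64° +50° = 114°
crank pin P = (r cos θ, r sin θ) = (-9.761679, 21.925091)
h = r sin θ − e = 21.925091 − 9 = 12.925091
x = r cos θ + √(L² − h²) = -9.761679 + 242.656016 = 232.894336

232.8943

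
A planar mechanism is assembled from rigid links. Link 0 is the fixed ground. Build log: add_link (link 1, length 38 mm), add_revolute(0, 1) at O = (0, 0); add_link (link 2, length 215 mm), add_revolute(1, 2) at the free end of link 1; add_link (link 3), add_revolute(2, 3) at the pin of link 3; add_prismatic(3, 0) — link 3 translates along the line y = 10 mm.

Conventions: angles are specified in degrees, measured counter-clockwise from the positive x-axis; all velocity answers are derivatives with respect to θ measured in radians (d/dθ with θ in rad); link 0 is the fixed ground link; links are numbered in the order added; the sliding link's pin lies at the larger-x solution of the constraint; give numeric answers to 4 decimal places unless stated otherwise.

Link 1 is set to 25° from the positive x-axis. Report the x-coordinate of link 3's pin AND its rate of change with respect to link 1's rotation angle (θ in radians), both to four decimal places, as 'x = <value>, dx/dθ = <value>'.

geometry: r = 38 mm, L = 215 mm, e = 10 mm
crank pin P = (r cos θ, r sin θ) = (34.439696, 16.059494)
h = r sin θ − e = 16.059494 − 10 = 6.059494
x = r cos θ + √(L² − h²) = 34.439696 + 214.914594 = 249.354289
dx/dθ = −r sin θ − h·r cos θ/√(L² − h²) (θ in radians; h = 6.059494) = -17.030517

x = 249.3543, dx/dθ = -17.0305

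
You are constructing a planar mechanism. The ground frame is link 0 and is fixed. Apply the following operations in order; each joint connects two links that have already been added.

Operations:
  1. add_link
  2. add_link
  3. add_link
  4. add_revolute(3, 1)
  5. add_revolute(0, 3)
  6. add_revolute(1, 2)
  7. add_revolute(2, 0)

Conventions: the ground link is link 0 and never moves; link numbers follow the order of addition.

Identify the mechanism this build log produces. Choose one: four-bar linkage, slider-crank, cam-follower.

links: 4 (incl. ground); joints: 4 revolute, 0 prismatic, 0 higher (cam) pair, forming one closed loop
4 links in a single 4R loop → four-bar linkage

four-bar linkage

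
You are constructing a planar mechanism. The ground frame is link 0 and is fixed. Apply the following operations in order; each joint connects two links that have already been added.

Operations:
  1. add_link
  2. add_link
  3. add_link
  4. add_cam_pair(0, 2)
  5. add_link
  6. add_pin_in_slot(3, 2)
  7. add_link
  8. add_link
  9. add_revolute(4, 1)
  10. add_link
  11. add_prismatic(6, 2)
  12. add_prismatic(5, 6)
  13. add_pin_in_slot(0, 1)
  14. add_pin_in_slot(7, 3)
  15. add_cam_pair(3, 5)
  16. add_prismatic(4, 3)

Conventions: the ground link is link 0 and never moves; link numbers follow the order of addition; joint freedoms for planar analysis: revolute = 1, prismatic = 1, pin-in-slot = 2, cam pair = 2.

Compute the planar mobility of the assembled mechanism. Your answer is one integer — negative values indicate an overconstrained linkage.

L=1 J1=0 J2=0
add link → L=2 J1=0 J2=0
add link → L=3 J1=0 J2=0
add link → L=4 J1=0 J2=0
C@0,2 dof=2 J2 → L=4 J1=0 J2=1
add link → L=5 J1=0 J2=1
PS@3,2 dof=2 J2 → L=5 J1=0 J2=2
add link → L=6 J1=0 J2=2
add link → L=7 J1=0 J2=2
R@4,1 dof=1 J1 → L=7 J1=1 J2=2
add link → L=8 J1=1 J2=2
P@6,2 dof=1 J1 → L=8 J1=2 J2=2
P@5,6 dof=1 J1 → L=8 J1=3 J2=2
PS@0,1 dof=2 J2 → L=8 J1=3 J2=3
PS@7,3 dof=2 J2 → L=8 J1=3 J2=4
C@3,5 dof=2 J2 → L=8 J1=3 J2=5
P@4,3 dof=1 J1 → L=8 J1=4 J2=5
M=3(L−1)−2J1−J2=3·7−2·4−5=8

M = 8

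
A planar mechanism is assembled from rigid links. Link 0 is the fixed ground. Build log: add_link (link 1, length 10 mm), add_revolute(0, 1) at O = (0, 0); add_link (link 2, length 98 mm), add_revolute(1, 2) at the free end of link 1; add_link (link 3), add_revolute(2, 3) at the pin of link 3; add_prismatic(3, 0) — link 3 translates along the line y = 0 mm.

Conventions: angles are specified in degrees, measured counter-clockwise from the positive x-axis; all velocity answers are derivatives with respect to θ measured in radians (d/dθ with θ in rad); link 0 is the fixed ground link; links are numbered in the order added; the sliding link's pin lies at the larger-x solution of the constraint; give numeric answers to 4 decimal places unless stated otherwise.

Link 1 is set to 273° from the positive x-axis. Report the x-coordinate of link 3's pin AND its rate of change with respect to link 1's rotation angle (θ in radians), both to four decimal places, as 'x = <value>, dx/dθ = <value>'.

geometry: r = 10 mm, L = 98 mm, e = 0 mm
crank pin P = (r cos θ, r sin θ) = (0.523360, -9.986295)
h = r sin θ − e = -9.986295 − 0 = -9.986295
x = r cos θ + √(L² − h²) = 0.523360 + 97.489866 = 98.013225
dx/dθ = −r sin θ − h·r cos θ/√(L² − h²) (θ in radians; h = -9.986295) = 10.039905

x = 98.0132, dx/dθ = 10.0399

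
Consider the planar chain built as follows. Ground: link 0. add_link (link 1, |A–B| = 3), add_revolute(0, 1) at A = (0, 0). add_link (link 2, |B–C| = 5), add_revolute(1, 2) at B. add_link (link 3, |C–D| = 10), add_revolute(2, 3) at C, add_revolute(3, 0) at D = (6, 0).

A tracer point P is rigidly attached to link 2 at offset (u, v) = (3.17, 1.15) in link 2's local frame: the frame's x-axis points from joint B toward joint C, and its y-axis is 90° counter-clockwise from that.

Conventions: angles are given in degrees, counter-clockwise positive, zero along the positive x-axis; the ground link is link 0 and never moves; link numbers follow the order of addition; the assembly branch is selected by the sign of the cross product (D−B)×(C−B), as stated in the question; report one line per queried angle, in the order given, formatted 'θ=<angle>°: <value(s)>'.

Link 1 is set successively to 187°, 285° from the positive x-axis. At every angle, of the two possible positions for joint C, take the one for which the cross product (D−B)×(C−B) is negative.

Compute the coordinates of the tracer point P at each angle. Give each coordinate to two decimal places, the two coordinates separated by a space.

A=(0,0), D=(6.00,0)
θ=187°: B = A + 3.00·(cos187°, sin187°) = (-2.9776, -0.3656)
θ=187°: |BD| = 8.9851
θ=187°: circle(B,5.00) ∩ circle(D,10.00): a=0.3190, h=4.9898
θ=187°:   candidates: C₊=(-2.8620,4.6331) cross=44.834; C₋=(-2.4559,-5.3383) cross=-44.834
θ=187°:   branch - wants cross < 0 → take C=(-2.4559,-5.3383) (cross=-44.834)
θ=187°: ex = (C−B)/|BC| = (0.1043,-0.9945); ey = (0.9945,0.1043)
θ=187°: P = B + 3.17·ex + 1.15·ey = (-1.5031,-3.3983)
θ=285°: B = A + 3.00·(cos285°, sin285°) = (0.7765, -2.8978)
θ=285°: |BD| = 5.9735
θ=285°: circle(B,5.00) ∩ circle(D,10.00): a=-3.2910, h=3.7642
θ=285°:   candidates: C₊=(-3.9274,-1.2026) cross=22.485; C₋=(-0.2753,-7.7859) cross=-22.485
θ=285°:   branch - wants cross < 0 → take C=(-0.2753,-7.7859) (cross=-22.485)
θ=285°: ex = (C−B)/|BC| = (-0.2104,-0.9776); ey = (0.9776,-0.2104)
θ=285°: P = B + 3.17·ex + 1.15·ey = (1.2339,-6.2388)

θ=187°: -1.50 -3.40
θ=285°: 1.23 -6.24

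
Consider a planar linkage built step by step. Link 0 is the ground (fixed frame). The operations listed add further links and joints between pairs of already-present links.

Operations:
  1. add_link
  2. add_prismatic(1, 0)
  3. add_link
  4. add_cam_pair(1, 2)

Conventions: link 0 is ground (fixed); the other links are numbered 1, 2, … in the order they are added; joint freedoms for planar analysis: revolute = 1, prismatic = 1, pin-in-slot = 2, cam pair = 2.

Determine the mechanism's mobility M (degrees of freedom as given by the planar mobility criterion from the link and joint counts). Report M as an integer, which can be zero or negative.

(L,J1,J2)=(1,0,0); link0 fixed
link1: (2,0,0)
P 1-0 [J1]: (2,1,0)
link2: (3,1,0)
C 1-2 [J2]: (3,1,1)
Grübler: 3·2 − 2·1 − 1 = 3

M = 3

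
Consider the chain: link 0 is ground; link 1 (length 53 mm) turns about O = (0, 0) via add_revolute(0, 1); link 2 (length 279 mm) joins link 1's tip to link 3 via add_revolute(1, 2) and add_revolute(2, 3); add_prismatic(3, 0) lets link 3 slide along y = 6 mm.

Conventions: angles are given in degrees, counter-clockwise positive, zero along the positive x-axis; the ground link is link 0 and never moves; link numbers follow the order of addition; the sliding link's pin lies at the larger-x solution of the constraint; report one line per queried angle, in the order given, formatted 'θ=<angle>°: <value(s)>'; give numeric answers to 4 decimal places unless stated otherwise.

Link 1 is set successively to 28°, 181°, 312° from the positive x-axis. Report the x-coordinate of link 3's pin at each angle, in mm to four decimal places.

geometry: r = 53 mm, L = 279 mm, e = 6 mm
θ=28°: crank pin P = (r cos θ, r sin θ) = (46.796222, 24.881993)
θ=28°: h = r sin θ − e = 24.881993 − 6 = 18.881993
θ=28°: x = r cos θ + √(L² − h²) = 46.796222 + 278.360325 = 325.156547
θ=181°: crank pin P = (r cos θ, r sin θ) = (-52.991928, -0.924978)
θ=181°: h = r sin θ − e = -0.924978 − 6 = -6.924978
θ=181°: x = r cos θ + √(L² − h²) = -52.991928 + 278.914045 = 225.922117
θ=312°: crank pin P = (r cos θ, r sin θ) = (35.463922, -39.386676)
θ=312°: h = r sin θ − e = -39.386676 − 6 = -45.386676
θ=312°: x = r cos θ + √(L² − h²) = 35.463922 + 275.283580 = 310.747503

θ=28°: 325.1565
θ=181°: 225.9221
θ=312°: 310.7475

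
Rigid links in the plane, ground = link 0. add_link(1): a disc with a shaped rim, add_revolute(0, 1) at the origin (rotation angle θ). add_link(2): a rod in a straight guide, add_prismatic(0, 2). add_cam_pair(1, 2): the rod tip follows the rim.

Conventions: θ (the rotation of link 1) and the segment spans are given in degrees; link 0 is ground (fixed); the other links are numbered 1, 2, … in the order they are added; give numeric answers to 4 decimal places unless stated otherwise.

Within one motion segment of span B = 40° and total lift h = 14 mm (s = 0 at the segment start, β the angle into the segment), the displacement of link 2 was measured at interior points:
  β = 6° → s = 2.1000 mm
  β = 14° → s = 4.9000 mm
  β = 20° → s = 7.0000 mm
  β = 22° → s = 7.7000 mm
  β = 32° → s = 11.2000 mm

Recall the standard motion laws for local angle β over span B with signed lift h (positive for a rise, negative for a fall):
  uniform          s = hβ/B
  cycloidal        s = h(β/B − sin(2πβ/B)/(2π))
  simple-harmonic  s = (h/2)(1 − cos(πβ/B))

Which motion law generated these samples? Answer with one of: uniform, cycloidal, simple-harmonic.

candidates at β/B = r: uniform s = h·r (linear in β); cycloidal s = h·(r − sin(2πr)/(2π)); simple-harmonic s = (h/2)(1 − cos(πr))
β=6°: printed 2.1000 | uniform 2.1000, cycloidal 0.2974, simple-harmonic 0.7630
β=14°: printed 4.9000 | uniform 4.9000, cycloidal 3.0974, simple-harmonic 3.8221
β=20°: printed 7.0000 | uniform 7.0000, cycloidal 7.0000, simple-harmonic 7.0000
β=22°: printed 7.7000 | uniform 7.7000, cycloidal 8.3885, simple-harmonic 8.0950
β=32°: printed 11.2000 | uniform 11.2000, cycloidal 13.3191, simple-harmonic 12.6631
only one law matches every sample → uniform

uniform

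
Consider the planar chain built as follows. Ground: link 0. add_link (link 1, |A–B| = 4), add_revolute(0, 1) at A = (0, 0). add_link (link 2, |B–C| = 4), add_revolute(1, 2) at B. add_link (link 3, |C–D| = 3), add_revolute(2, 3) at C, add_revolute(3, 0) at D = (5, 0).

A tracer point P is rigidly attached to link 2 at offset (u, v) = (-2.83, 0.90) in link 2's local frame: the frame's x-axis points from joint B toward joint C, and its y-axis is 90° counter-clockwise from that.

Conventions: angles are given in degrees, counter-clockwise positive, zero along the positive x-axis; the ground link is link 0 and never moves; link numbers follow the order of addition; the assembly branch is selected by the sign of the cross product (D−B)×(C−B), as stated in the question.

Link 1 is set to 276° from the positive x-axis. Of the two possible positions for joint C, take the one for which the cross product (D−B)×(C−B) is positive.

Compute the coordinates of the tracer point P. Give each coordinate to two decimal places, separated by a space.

A=(0,0), D=(5.00,0)
B = A + 4.00·(cos276°, sin276°) = (0.4181, -3.9781)
|BD| = 6.0679
circle(B,4.00) ∩ circle(D,3.00): a=3.6107, h=1.7212
  candidates: C₊=(2.0162,-0.3112) cross=10.444; C₋=(4.2730,-2.9106) cross=-10.444
  branch + wants cross > 0 → take C=(2.0162,-0.3112) (cross=10.444)
ex = (C−B)/|BC| = (0.3995,0.9167); ey = (-0.9167,0.3995)
P = B + -2.83·ex + 0.90·ey = (-1.5376,-6.2129)

-1.54 -6.21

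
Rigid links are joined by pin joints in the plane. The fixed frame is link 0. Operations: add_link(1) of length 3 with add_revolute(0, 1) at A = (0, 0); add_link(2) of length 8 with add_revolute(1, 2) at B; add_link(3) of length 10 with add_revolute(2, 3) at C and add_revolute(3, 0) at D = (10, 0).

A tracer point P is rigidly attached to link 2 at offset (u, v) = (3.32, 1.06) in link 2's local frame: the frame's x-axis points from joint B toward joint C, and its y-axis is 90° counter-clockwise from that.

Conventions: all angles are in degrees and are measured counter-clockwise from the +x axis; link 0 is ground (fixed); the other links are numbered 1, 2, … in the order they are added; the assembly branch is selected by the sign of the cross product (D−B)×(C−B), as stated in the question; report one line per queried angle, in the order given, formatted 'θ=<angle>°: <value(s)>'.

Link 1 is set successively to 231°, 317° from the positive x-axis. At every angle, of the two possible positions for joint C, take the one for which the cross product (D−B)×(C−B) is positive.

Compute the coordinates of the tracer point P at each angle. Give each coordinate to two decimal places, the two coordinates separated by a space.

A=(0,0), D=(10.00,0)
θ=231°: B = A + 3.00·(cos231°, sin231°) = (-1.8880, -2.3314)
θ=231°: |BD| = 12.1144
θ=231°: circle(B,8.00) ∩ circle(D,10.00): a=4.5714, h=6.5652
θ=231°:   candidates: C₊=(1.3345,4.9909) cross=79.534; C₋=(3.8615,-7.8942) cross=-79.534
θ=231°:   branch + wants cross > 0 → take C=(1.3345,4.9909) (cross=79.534)
θ=231°: ex = (C−B)/|BC| = (0.4028,0.9153); ey = (-0.9153,0.4028)
θ=231°: P = B + 3.32·ex + 1.06·ey = (-1.5209,1.1343)
θ=317°: B = A + 3.00·(cos317°, sin317°) = (2.1941, -2.0460)
θ=317°: |BD| = 8.0696
θ=317°: circle(B,8.00) ∩ circle(D,10.00): a=1.8042, h=7.7939
θ=317°:   candidates: C₊=(1.9632,5.9507) cross=62.894; C₋=(5.9154,-9.1278) cross=-62.894
θ=317°:   branch + wants cross > 0 → take C=(1.9632,5.9507) (cross=62.894)
θ=317°: ex = (C−B)/|BC| = (-0.0289,0.9996); ey = (-0.9996,-0.0289)
θ=317°: P = B + 3.32·ex + 1.06·ey = (1.0387,1.2420)

θ=231°: -1.52 1.13
θ=317°: 1.04 1.24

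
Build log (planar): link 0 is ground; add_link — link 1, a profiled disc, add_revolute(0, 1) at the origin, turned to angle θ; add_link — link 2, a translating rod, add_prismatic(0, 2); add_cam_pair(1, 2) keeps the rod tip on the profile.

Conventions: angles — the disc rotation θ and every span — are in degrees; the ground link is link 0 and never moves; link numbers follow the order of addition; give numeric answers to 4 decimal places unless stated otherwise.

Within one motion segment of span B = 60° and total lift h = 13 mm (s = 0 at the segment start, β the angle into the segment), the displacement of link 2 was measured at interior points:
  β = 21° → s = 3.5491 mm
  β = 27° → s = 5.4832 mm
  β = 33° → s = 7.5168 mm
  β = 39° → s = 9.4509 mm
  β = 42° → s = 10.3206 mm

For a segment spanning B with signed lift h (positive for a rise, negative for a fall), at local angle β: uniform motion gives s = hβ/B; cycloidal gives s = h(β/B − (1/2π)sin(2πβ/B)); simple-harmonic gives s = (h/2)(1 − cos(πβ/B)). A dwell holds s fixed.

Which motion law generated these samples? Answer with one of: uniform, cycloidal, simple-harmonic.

candidates at β/B = r: uniform s = h·r (linear in β); cycloidal s = h·(r − sin(2πr)/(2π)); simple-harmonic s = (h/2)(1 − cos(πr))
β=21°: printed 3.5491 | uniform 4.5500, cycloidal 2.8761, simple-harmonic 3.5491
β=27°: printed 5.4832 | uniform 5.8500, cycloidal 5.2106, simple-harmonic 5.4832
β=33°: printed 7.5168 | uniform 7.1500, cycloidal 7.7894, simple-harmonic 7.5168
β=39°: printed 9.4509 | uniform 8.4500, cycloidal 10.1239, simple-harmonic 9.4509
β=42°: printed 10.3206 | uniform 9.1000, cycloidal 11.0677, simple-harmonic 10.3206
only one law matches every sample → simple-harmonic

simple-harmonic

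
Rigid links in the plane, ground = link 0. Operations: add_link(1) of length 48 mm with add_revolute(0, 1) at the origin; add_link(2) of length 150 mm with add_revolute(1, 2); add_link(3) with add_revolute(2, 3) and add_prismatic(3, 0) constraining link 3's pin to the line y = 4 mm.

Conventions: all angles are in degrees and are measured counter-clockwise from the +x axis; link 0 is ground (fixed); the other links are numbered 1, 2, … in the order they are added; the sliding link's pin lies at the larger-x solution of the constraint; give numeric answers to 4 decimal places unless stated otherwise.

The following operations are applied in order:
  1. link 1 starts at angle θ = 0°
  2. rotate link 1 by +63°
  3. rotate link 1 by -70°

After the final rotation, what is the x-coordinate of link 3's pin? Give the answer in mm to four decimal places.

geometry: r = 48 mm, L = 150 mm, e = 4 mm; θ starts at 0°
rotate link 1 by +63°: θ ← 0° +63° = 63°
rotate link 1 by -70°: θ ← 63° -70° = -7°
crank pin P = (r cos θ, r sin θ) = (47.642215, -5.849728)
h = r sin θ − e = -5.849728 − 4 = -9.849728
x = r cos θ + √(L² − h²) = 47.642215 + 149.676260 = 197.318475

197.3185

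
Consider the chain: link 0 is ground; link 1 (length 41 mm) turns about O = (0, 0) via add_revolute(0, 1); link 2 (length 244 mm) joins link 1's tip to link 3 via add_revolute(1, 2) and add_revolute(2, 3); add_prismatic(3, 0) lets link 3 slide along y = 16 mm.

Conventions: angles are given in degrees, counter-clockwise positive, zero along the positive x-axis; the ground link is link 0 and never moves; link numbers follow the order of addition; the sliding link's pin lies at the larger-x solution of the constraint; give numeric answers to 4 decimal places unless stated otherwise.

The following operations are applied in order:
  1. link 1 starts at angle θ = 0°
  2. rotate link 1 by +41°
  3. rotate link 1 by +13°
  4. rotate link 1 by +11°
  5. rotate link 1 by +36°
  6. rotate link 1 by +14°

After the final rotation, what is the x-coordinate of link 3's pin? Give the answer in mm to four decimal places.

geometry: r = 41 mm, L = 244 mm, e = 16 mm; θ starts at 0°
rotate link 1 by +41°: θ ← 0° +41° = 41°
rotate link 1 by +13°: θ ← 41° +13° = 54°
rotate link 1 by +11°: θ ← 54° +11° = 65°
rotate link 1 by +36°: θ ← 65° +36° = 101°
rotate link 1 by +14°: θ ← 101° +14° = 115°
crank pin P = (r cos θ, r sin θ) = (-17.327349, 37.158619)
h = r sin θ − e = 37.158619 − 16 = 21.158619
x = r cos θ + √(L² − h²) = -17.327349 + 243.080877 = 225.753528

225.7535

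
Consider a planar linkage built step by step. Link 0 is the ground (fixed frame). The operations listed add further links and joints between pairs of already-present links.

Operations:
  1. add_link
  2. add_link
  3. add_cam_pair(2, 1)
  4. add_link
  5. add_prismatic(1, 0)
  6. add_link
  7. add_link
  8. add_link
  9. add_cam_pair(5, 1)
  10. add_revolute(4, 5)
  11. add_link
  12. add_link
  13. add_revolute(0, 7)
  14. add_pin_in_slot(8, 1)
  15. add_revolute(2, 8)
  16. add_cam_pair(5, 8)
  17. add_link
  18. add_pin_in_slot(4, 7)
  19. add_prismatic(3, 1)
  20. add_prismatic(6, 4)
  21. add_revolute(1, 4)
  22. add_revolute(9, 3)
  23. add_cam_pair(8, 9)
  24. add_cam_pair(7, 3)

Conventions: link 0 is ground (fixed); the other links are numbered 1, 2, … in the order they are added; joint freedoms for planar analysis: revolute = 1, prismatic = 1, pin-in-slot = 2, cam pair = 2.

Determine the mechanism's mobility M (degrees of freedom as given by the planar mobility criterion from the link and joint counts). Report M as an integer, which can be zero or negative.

ground; <1,0,0>
#1 <2,0,0>
#2 <3,0,0>
C:2↔1 J2 <3,0,1>
#3 <4,0,1>
P:1↔0 J1 <4,1,1>
#4 <5,1,1>
#5 <6,1,1>
#6 <7,1,1>
C:5↔1 J2 <7,1,2>
R:4↔5 J1 <7,2,2>
#7 <8,2,2>
#8 <9,2,2>
R:0↔7 J1 <9,3,2>
PS:8↔1 J2 <9,3,3>
R:2↔8 J1 <9,4,3>
C:5↔8 J2 <9,4,4>
#9 <10,4,4>
PS:4↔7 J2 <10,4,5>
P:3↔1 J1 <10,5,5>
P:6↔4 J1 <10,6,5>
R:1↔4 J1 <10,7,5>
R:9↔3 J1 <10,8,5>
C:8↔9 J2 <10,8,6>
C:7↔3 J2 <10,8,7>
3×9 − 2×8 − 1×7 = 4

M = 4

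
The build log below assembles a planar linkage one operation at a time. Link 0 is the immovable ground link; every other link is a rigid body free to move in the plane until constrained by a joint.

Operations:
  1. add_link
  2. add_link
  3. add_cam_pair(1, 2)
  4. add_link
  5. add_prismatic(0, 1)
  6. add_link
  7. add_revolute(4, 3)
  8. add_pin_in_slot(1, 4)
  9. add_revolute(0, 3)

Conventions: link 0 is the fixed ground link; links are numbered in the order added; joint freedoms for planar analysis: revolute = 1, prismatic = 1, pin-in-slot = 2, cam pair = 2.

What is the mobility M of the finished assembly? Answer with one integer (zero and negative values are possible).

link 0 = ground. State L|J1|J2 = 1|0|0
+link1  2|0|0
+link2  3|0|0
C(1,2) f=2→J2  3|0|1
+link3  4|0|1
P(0,1) f=1→J1  4|1|1
+link4  5|1|1
R(4,3) f=1→J1  5|2|1
PS(1,4) f=2→J2  5|2|2
R(0,3) f=1→J1  5|3|2
M = 3(5−1)−2·3−2 = 12−6−2 = 4

M = 4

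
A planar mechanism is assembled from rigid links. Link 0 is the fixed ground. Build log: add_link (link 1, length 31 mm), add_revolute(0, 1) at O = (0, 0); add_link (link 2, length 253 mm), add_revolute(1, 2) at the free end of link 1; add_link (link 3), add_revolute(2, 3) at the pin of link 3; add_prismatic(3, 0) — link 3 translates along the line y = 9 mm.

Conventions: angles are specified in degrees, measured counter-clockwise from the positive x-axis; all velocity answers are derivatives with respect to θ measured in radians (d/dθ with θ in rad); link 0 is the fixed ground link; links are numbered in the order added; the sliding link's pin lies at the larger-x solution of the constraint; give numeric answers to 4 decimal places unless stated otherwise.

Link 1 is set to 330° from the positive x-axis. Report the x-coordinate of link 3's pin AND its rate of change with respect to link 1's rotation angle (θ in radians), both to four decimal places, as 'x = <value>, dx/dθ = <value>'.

geometry: r = 31 mm, L = 253 mm, e = 9 mm
crank pin P = (r cos θ, r sin θ) = (26.846788, -15.500000)
h = r sin θ − e = -15.500000 − 9 = -24.500000
x = r cos θ + √(L² − h²) = 26.846788 + 251.810941 = 278.657729
dx/dθ = −r sin θ − h·r cos θ/√(L² − h²) (θ in radians; h = -24.500000) = 18.112064

x = 278.6577, dx/dθ = 18.1121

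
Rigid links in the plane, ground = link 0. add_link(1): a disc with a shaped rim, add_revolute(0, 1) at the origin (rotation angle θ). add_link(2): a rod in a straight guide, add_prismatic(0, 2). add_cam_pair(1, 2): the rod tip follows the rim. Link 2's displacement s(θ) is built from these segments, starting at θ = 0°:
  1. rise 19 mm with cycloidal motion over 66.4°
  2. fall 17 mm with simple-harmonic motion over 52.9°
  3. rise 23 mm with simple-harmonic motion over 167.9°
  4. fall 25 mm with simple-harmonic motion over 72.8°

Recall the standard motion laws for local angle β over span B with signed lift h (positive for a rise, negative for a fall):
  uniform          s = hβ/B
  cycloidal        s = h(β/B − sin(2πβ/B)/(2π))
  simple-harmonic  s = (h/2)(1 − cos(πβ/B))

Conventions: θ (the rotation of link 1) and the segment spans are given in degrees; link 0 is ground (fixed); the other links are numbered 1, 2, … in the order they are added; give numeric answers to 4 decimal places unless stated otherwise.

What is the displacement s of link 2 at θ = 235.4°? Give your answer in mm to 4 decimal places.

segment 1 (0° to 66.4°, cycloidal, h = 19) is passed completely: s = 0.0000 + (19) = 19.0000
segment 2 (66.4° to 119.3°, simple-harmonic, h = -17) is passed completely: s = 19.0000 + (-17) = 2.0000
θ = 235.4° falls in segment 3 (119.3° to 287.2°, simple-harmonic, h = 23): β = 235.4 − 119.3 = 116.1°, B = 167.9°; Δs = 23/2·(1 − cos(π·0.6915)) = 18.0082; s = 2.0000 + 18.0082 = 20.0082

20.0082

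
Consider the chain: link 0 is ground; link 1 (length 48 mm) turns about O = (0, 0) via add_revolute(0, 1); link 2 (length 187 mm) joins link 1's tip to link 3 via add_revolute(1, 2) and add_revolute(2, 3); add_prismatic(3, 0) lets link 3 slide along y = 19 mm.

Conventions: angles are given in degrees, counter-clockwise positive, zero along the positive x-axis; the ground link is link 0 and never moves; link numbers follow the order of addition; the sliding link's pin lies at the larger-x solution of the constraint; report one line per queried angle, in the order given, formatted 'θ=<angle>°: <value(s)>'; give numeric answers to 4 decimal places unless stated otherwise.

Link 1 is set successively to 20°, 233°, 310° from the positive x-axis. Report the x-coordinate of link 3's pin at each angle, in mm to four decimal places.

geometry: r = 48 mm, L = 187 mm, e = 19 mm
θ=20°: crank pin P = (r cos θ, r sin θ) = (45.105246, 16.416967)
θ=20°: h = r sin θ − e = 16.416967 − 19 = -2.583033
θ=20°: x = r cos θ + √(L² − h²) = 45.105246 + 186.982159 = 232.087405
θ=233°: crank pin P = (r cos θ, r sin θ) = (-28.887121, -38.334504)
θ=233°: h = r sin θ − e = -38.334504 − 19 = -57.334504
θ=233°: x = r cos θ + √(L² − h²) = -28.887121 + 177.993693 = 149.106571
θ=310°: crank pin P = (r cos θ, r sin θ) = (30.853805, -36.770133)
θ=310°: h = r sin θ − e = -36.770133 − 19 = -55.770133
θ=310°: x = r cos θ + √(L² − h²) = 30.853805 + 178.490034 = 209.343839

θ=20°: 232.0874
θ=233°: 149.1066
θ=310°: 209.3438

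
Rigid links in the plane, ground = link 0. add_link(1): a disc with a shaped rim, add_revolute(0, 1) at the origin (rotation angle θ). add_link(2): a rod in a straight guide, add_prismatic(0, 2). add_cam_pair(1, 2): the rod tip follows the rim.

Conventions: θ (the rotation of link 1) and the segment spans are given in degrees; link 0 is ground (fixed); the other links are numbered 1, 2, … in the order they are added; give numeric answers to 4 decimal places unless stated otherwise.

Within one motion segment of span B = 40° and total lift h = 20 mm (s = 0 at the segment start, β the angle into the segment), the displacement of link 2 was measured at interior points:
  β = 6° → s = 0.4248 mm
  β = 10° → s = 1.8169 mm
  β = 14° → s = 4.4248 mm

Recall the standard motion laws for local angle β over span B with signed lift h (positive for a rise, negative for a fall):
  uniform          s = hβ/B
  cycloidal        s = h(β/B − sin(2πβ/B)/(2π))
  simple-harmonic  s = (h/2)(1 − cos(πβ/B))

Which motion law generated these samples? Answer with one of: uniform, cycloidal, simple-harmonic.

candidates at β/B = r: uniform s = h·r (linear in β); cycloidal s = h·(r − sin(2πr)/(2π)); simple-harmonic s = (h/2)(1 − cos(πr))
β=6°: printed 0.4248 | uniform 3.0000, cycloidal 0.4248, simple-harmonic 1.0899
β=10°: printed 1.8169 | uniform 5.0000, cycloidal 1.8169, simple-harmonic 2.9289
β=14°: printed 4.4248 | uniform 7.0000, cycloidal 4.4248, simple-harmonic 5.4601
only one law matches every sample → cycloidal

cycloidal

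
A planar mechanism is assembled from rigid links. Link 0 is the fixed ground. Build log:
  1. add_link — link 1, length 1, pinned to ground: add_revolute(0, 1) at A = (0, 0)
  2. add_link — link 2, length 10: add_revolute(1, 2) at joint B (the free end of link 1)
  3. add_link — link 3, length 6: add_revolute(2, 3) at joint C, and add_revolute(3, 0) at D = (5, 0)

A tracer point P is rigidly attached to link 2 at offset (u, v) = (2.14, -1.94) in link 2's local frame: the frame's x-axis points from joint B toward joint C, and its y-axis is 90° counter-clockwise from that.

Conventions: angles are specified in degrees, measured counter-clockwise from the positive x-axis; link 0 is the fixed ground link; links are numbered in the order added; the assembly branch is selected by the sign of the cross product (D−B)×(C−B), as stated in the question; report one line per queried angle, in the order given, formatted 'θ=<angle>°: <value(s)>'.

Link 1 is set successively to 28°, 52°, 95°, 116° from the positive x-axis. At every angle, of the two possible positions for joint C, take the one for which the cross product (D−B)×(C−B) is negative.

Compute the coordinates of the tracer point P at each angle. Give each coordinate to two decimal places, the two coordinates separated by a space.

A=(0,0), D=(5.00,0)
θ=28°: B = A + 1.00·(cos28°, sin28°) = (0.8829, 0.4695)
θ=28°: |BD| = 4.1437
θ=28°: circle(B,10.00) ∩ circle(D,6.00): a=9.7944, h=2.0175
θ=28°:   candidates: C₊=(10.8428,1.3643) cross=8.360; C₋=(10.3857,-2.6447) cross=-8.360
θ=28°:   branch - wants cross < 0 → take C=(10.3857,-2.6447) (cross=-8.360)
θ=28°: ex = (C−B)/|BC| = (0.9503,-0.3114); ey = (0.3114,0.9503)
θ=28°: P = B + 2.14·ex + -1.94·ey = (2.3124,-2.0405)
θ=52°: B = A + 1.00·(cos52°, sin52°) = (0.6157, 0.7880)
θ=52°: |BD| = 4.4546
θ=52°: circle(B,10.00) ∩ circle(D,6.00): a=9.4109, h=3.3816
θ=52°:   candidates: C₊=(10.4763,2.4515) cross=15.064; C₋=(9.2799,-4.2050) cross=-15.064
θ=52°:   branch - wants cross < 0 → take C=(9.2799,-4.2050) (cross=-15.064)
θ=52°: ex = (C−B)/|BC| = (0.8664,-0.4993); ey = (0.4993,0.8664)
θ=52°: P = B + 2.14·ex + -1.94·ey = (1.5012,-1.9614)
θ=95°: B = A + 1.00·(cos95°, sin95°) = (-0.0872, 0.9962)
θ=95°: |BD| = 5.1838
θ=95°: circle(B,10.00) ∩ circle(D,6.00): a=8.7650, h=4.8140
θ=95°:   candidates: C₊=(9.4396,4.0361) cross=24.955; C₋=(7.5893,-5.4125) cross=-24.955
θ=95°:   branch - wants cross < 0 → take C=(7.5893,-5.4125) (cross=-24.955)
θ=95°: ex = (C−B)/|BC| = (0.7676,-0.6409); ey = (0.6409,0.7676)
θ=95°: P = B + 2.14·ex + -1.94·ey = (0.3123,-1.8645)
θ=116°: B = A + 1.00·(cos116°, sin116°) = (-0.4384, 0.8988)
θ=116°: |BD| = 5.5121
θ=116°: circle(B,10.00) ∩ circle(D,6.00): a=8.5614, h=5.1674
θ=116°:   candidates: C₊=(8.8511,4.6010) cross=28.483; C₋=(7.1659,-5.5954) cross=-28.483
θ=116°:   branch - wants cross < 0 → take C=(7.1659,-5.5954) (cross=-28.483)
θ=116°: ex = (C−B)/|BC| = (0.7604,-0.6494); ey = (0.6494,0.7604)
θ=116°: P = B + 2.14·ex + -1.94·ey = (-0.0709,-1.9662)

θ=28°: 2.31 -2.04
θ=52°: 1.50 -1.96
θ=95°: 0.31 -1.86
θ=116°: -0.07 -1.97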